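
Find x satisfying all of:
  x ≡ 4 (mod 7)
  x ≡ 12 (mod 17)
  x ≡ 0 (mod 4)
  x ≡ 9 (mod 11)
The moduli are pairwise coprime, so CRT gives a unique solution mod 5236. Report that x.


Product of moduli M = 7 · 17 · 4 · 11 = 5236.
Merge one congruence at a time:
  Start: x ≡ 4 (mod 7).
  Combine with x ≡ 12 (mod 17); new modulus lcm = 119.
    Write x = 4 + 7·t and substitute into x ≡ 12 (mod 17): 7·t ≡ 12 − 4 = 8 (mod 17).
    The inverse of 7 mod 17 is 5 (since 7·5 = 35 = 2·17 + 1), so t ≡ 5·8 = 40 ≡ 6 (mod 17).
    Then x = 4 + 7·6 = 46, valid modulo lcm(7, 17) = 119: x ≡ 46 (mod 119).
  Combine with x ≡ 0 (mod 4); new modulus lcm = 476.
    Write x = 46 + 119·t and substitute into x ≡ 0 (mod 4): 119·t ≡ 0 − 46 = -46 (mod 4).
    Reduce coefficients mod 4: 3·t ≡ 2 (mod 4).
    The inverse of 3 mod 4 is 3 (since 3·3 = 9 = 2·4 + 1), so t ≡ 3·2 = 6 ≡ 2 (mod 4).
    Then x = 46 + 119·2 = 284, valid modulo lcm(119, 4) = 476: x ≡ 284 (mod 476).
  Combine with x ≡ 9 (mod 11); new modulus lcm = 5236.
    Write x = 284 + 476·t and substitute into x ≡ 9 (mod 11): 476·t ≡ 9 − 284 = -275 (mod 11).
    Reduce coefficients mod 11: 3·t ≡ 0 (mod 11).
    The inverse of 3 mod 11 is 4 (since 3·4 = 12 = 1·11 + 1), so t ≡ 4·0 = 0 ≡ 0 (mod 11).
    Then x = 284 + 476·0 = 284, valid modulo lcm(476, 11) = 5236: x ≡ 284 (mod 5236).
Verify against each original: 284 mod 7 = 4, 284 mod 17 = 12, 284 mod 4 = 0, 284 mod 11 = 9.

x ≡ 284 (mod 5236).


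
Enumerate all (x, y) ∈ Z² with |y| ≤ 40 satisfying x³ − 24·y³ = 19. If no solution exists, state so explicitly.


The equation is x³ - 24y³ = 19. For fixed y, x³ = 24·y³ + 19, so a solution requires the RHS to be a perfect cube.
Strategy: iterate y from -40 to 40, compute RHS = 24·y³ + 19, and check whether it is a (positive or negative) perfect cube.
Check small values of y:
  y = 0: RHS = 19 is not a perfect cube.
  y = 1: RHS = 43 is not a perfect cube.
  y = -1: RHS = -5 is not a perfect cube.
  y = 2: RHS = 211 is not a perfect cube.
  y = -2: RHS = -173 is not a perfect cube.
  y = 3: RHS = 667 is not a perfect cube.
  y = -3: RHS = -629 is not a perfect cube.
Continuing the search up to |y| = 40 finds no solutions either.
No (x, y) in the scanned range satisfies the equation.

No integer solutions with |y| ≤ 40.


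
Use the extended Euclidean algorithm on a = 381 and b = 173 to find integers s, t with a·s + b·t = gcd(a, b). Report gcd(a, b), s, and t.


Euclidean algorithm on (381, 173) — divide until remainder is 0:
  381 = 2 · 173 + 35
  173 = 4 · 35 + 33
  35 = 1 · 33 + 2
  33 = 16 · 2 + 1
  2 = 2 · 1 + 0
gcd(381, 173) = 1.
Track Bezout coefficients alongside the remainders: start with r₀ = 381 = a·1 + b·0 (s = 1, t = 0) and r₁ = 173 = a·0 + b·1 (s = 0, t = 1); each new remainder r_{k+1} = r_{k-1} − q_k·r_k inherits s_{k+1} = s_{k-1} − q_k·s_k, t_{k+1} = t_{k-1} − q_k·t_k, so r_k = a·s_k + b·t_k at every step:
  q = 2: r = 35, s = 1 − 2·0 = 1, t = 0 − 2·1 = -2  (check: 381·1 + 173·(-2) = 35)
  q = 4: r = 33, s = 0 − 4·1 = -4, t = 1 − 4·(-2) = 9  (check: 381·(-4) + 173·9 = 33)
  q = 1: r = 2, s = 1 − 1·(-4) = 5, t = -2 − 1·9 = -11  (check: 381·5 + 173·(-11) = 2)
  q = 16: r = 1, s = -4 − 16·5 = -84, t = 9 − 16·(-11) = 185  (check: 381·(-84) + 173·185 = 1)
The row with r = 1 (the gcd) gives the Bezout coefficients s = -84, t = 185.
Result: 381 · (-84) + 173 · (185) = 1.

gcd(381, 173) = 1; s = -84, t = 185 (check: 381·(-84) + 173·185 = 1).


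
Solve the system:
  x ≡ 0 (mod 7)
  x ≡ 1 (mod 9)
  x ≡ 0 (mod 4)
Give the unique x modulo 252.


Moduli 7, 9, 4 are pairwise coprime; by CRT there is a unique solution modulo M = 7 · 9 · 4 = 252.
Solve pairwise, accumulating the modulus:
  Start with x ≡ 0 (mod 7).
  Combine with x ≡ 1 (mod 9): since gcd(7, 9) = 1, we get a unique residue mod 63.
    Write x = 0 + 7·t and substitute into x ≡ 1 (mod 9): 7·t ≡ 1 − 0 = 1 (mod 9).
    The inverse of 7 mod 9 is 4 (since 7·4 = 28 = 3·9 + 1), so t ≡ 4·1 = 4 ≡ 4 (mod 9).
    Then x = 0 + 7·4 = 28, valid modulo lcm(7, 9) = 63: x ≡ 28 (mod 63).
  Combine with x ≡ 0 (mod 4): since gcd(63, 4) = 1, we get a unique residue mod 252.
    Write x = 28 + 63·t and substitute into x ≡ 0 (mod 4): 63·t ≡ 0 − 28 = -28 (mod 4).
    Reduce coefficients mod 4: 3·t ≡ 0 (mod 4).
    The inverse of 3 mod 4 is 3 (since 3·3 = 9 = 2·4 + 1), so t ≡ 3·0 = 0 ≡ 0 (mod 4).
    Then x = 28 + 63·0 = 28, valid modulo lcm(63, 4) = 252: x ≡ 28 (mod 252).
Verify: 28 mod 7 = 0 ✓, 28 mod 9 = 1 ✓, 28 mod 4 = 0 ✓.

x ≡ 28 (mod 252).


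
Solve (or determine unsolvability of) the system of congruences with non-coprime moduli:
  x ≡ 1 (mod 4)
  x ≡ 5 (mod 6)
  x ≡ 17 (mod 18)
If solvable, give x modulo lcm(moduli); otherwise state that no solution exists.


Moduli 4, 6, 18 are not pairwise coprime, so CRT works modulo lcm(m_i) when all pairwise compatibility conditions hold.
Pairwise compatibility: gcd(m_i, m_j) must divide a_i - a_j for every pair.
Merge one congruence at a time:
  Start: x ≡ 1 (mod 4).
  Combine with x ≡ 5 (mod 6): gcd(4, 6) = 2; 5 - 1 = 4, which IS divisible by 2, so compatible.
    Write x = 1 + 4·t and substitute into x ≡ 5 (mod 6): 4·t ≡ 5 − 1 = 4 (mod 6).
    Divide the congruence (and modulus) by g = 2: 2·t ≡ 2 (mod 3).
    The inverse of 2 mod 3 is 2 (since 2·2 = 4 = 1·3 + 1), so t ≡ 2·2 = 4 ≡ 1 (mod 3).
    Then x = 1 + 4·1 = 5, valid modulo lcm(4, 6) = 12: x ≡ 5 (mod 12).
  Combine with x ≡ 17 (mod 18): gcd(12, 18) = 6; 17 - 5 = 12, which IS divisible by 6, so compatible.
    Write x = 5 + 12·t and substitute into x ≡ 17 (mod 18): 12·t ≡ 17 − 5 = 12 (mod 18).
    Divide the congruence (and modulus) by g = 6: 2·t ≡ 2 (mod 3).
    The inverse of 2 mod 3 is 2 (since 2·2 = 4 = 1·3 + 1), so t ≡ 2·2 = 4 ≡ 1 (mod 3).
    Then x = 5 + 12·1 = 17, valid modulo lcm(12, 18) = 36: x ≡ 17 (mod 36).
Verify: 17 mod 4 = 1, 17 mod 6 = 5, 17 mod 18 = 17.

x ≡ 17 (mod 36).


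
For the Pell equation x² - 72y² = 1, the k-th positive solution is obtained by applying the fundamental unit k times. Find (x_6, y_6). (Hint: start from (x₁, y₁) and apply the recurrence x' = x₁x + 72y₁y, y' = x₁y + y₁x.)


Step 1: Find the fundamental solution (x₁, y₁) of x² - 72y² = 1.
  Expand √72 as a continued fraction. a₀ = ⌊√72⌋ = 8; iterate m_{k+1} = d_k·a_k − m_k, d_{k+1} = (72 − m_{k+1}²)/d_k, a_{k+1} = ⌊(a₀ + m_{k+1})/d_{k+1}⌋ (starting m₀ = 0, d₀ = 1), with convergents p_k = a_k·p_{k-1} + p_{k-2}, q_k = a_k·q_{k-1} + q_{k-2} (p₋₁ = 1, q₋₁ = 0):
  k = 0: a₀ = 8; p₀/q₀ = 8/1; p₀² − 72·q₀² = 64 − 72 = -8.
  k = 1: m = 8, d = 8, a = ⌊(8 + 8)/8⌋ = 2; p/q = (2·8 + 1)/(2·1 + 0) = 17/2; p² − 72·q² = 289 − 288 = 1.
  The first convergent with p² − 72·q² = 1 gives the fundamental solution (x₁, y₁) = (17, 2).
Step 2: Apply the recurrence (x_{n+1}, y_{n+1}) = (x₁x_n + 72y₁y_n, x₁y_n + y₁x_n) repeatedly.
  From (x_1, y_1) = (17, 2): x_2 = 17·17 + 72·2·2 = 577; y_2 = 17·2 + 2·17 = 68.
  From (x_2, y_2) = (577, 68): x_3 = 17·577 + 72·2·68 = 19601; y_3 = 17·68 + 2·577 = 2310.
  From (x_3, y_3) = (19601, 2310): x_4 = 17·19601 + 72·2·2310 = 665857; y_4 = 17·2310 + 2·19601 = 78472.
  From (x_4, y_4) = (665857, 78472): x_5 = 17·665857 + 72·2·78472 = 22619537; y_5 = 17·78472 + 2·665857 = 2665738.
  From (x_5, y_5) = (22619537, 2665738): x_6 = 17·22619537 + 72·2·2665738 = 768398401; y_6 = 17·2665738 + 2·22619537 = 90556620.
Step 3: Verify x_6² - 72·y_6² = 590436102659356801 - 590436102659356800 = 1 (should be 1). ✓

(x_1, y_1) = (17, 2); (x_6, y_6) = (768398401, 90556620).


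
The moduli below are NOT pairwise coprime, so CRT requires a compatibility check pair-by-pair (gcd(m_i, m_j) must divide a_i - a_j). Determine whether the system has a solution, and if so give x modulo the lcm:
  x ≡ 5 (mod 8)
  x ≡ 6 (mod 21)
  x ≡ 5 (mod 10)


Moduli 8, 21, 10 are not pairwise coprime, so CRT works modulo lcm(m_i) when all pairwise compatibility conditions hold.
Pairwise compatibility: gcd(m_i, m_j) must divide a_i - a_j for every pair.
Merge one congruence at a time:
  Start: x ≡ 5 (mod 8).
  Combine with x ≡ 6 (mod 21): gcd(8, 21) = 1; 6 - 5 = 1, which IS divisible by 1, so compatible.
    Write x = 5 + 8·t and substitute into x ≡ 6 (mod 21): 8·t ≡ 6 − 5 = 1 (mod 21).
    The inverse of 8 mod 21 is 8 (since 8·8 = 64 = 3·21 + 1), so t ≡ 8·1 = 8 ≡ 8 (mod 21).
    Then x = 5 + 8·8 = 69, valid modulo lcm(8, 21) = 168: x ≡ 69 (mod 168).
  Combine with x ≡ 5 (mod 10): gcd(168, 10) = 2; 5 - 69 = -64, which IS divisible by 2, so compatible.
    Write x = 69 + 168·t and substitute into x ≡ 5 (mod 10): 168·t ≡ 5 − 69 = -64 (mod 10).
    Divide the congruence (and modulus) by g = 2: 84·t ≡ -32 (mod 5).
    Reduce coefficients mod 5: 4·t ≡ 3 (mod 5).
    The inverse of 4 mod 5 is 4 (since 4·4 = 16 = 3·5 + 1), so t ≡ 4·3 = 12 ≡ 2 (mod 5).
    Then x = 69 + 168·2 = 405, valid modulo lcm(168, 10) = 840: x ≡ 405 (mod 840).
Verify: 405 mod 8 = 5, 405 mod 21 = 6, 405 mod 10 = 5.

x ≡ 405 (mod 840).


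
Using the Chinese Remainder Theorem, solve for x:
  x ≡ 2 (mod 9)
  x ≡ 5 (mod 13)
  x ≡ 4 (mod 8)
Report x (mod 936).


Moduli 9, 13, 8 are pairwise coprime; by CRT there is a unique solution modulo M = 9 · 13 · 8 = 936.
Solve pairwise, accumulating the modulus:
  Start with x ≡ 2 (mod 9).
  Combine with x ≡ 5 (mod 13): since gcd(9, 13) = 1, we get a unique residue mod 117.
    Write x = 2 + 9·t and substitute into x ≡ 5 (mod 13): 9·t ≡ 5 − 2 = 3 (mod 13).
    The inverse of 9 mod 13 is 3 (since 9·3 = 27 = 2·13 + 1), so t ≡ 3·3 = 9 ≡ 9 (mod 13).
    Then x = 2 + 9·9 = 83, valid modulo lcm(9, 13) = 117: x ≡ 83 (mod 117).
  Combine with x ≡ 4 (mod 8): since gcd(117, 8) = 1, we get a unique residue mod 936.
    Write x = 83 + 117·t and substitute into x ≡ 4 (mod 8): 117·t ≡ 4 − 83 = -79 (mod 8).
    Reduce coefficients mod 8: 5·t ≡ 1 (mod 8).
    The inverse of 5 mod 8 is 5 (since 5·5 = 25 = 3·8 + 1), so t ≡ 5·1 = 5 ≡ 5 (mod 8).
    Then x = 83 + 117·5 = 668, valid modulo lcm(117, 8) = 936: x ≡ 668 (mod 936).
Verify: 668 mod 9 = 2 ✓, 668 mod 13 = 5 ✓, 668 mod 8 = 4 ✓.

x ≡ 668 (mod 936).


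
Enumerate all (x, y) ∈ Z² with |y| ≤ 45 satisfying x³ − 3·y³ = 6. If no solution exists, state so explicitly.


The equation is x³ - 3y³ = 6. For fixed y, x³ = 3·y³ + 6, so a solution requires the RHS to be a perfect cube.
Strategy: iterate y from -45 to 45, compute RHS = 3·y³ + 6, and check whether it is a (positive or negative) perfect cube.
Check small values of y:
  y = 0: RHS = 6 is not a perfect cube.
  y = 1: RHS = 9 is not a perfect cube.
  y = -1: RHS = 3 is not a perfect cube.
  y = 2: RHS = 30 is not a perfect cube.
  y = -2: RHS = -18 is not a perfect cube.
  y = 3: RHS = 87 is not a perfect cube.
  y = -3: RHS = -75 is not a perfect cube.
Continuing the search up to |y| = 45 finds no solutions either.
No (x, y) in the scanned range satisfies the equation.

No integer solutions with |y| ≤ 45.


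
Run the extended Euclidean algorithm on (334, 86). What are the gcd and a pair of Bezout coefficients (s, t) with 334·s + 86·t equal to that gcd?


Euclidean algorithm on (334, 86) — divide until remainder is 0:
  334 = 3 · 86 + 76
  86 = 1 · 76 + 10
  76 = 7 · 10 + 6
  10 = 1 · 6 + 4
  6 = 1 · 4 + 2
  4 = 2 · 2 + 0
gcd(334, 86) = 2.
Track Bezout coefficients alongside the remainders: start with r₀ = 334 = a·1 + b·0 (s = 1, t = 0) and r₁ = 86 = a·0 + b·1 (s = 0, t = 1); each new remainder r_{k+1} = r_{k-1} − q_k·r_k inherits s_{k+1} = s_{k-1} − q_k·s_k, t_{k+1} = t_{k-1} − q_k·t_k, so r_k = a·s_k + b·t_k at every step:
  q = 3: r = 76, s = 1 − 3·0 = 1, t = 0 − 3·1 = -3  (check: 334·1 + 86·(-3) = 76)
  q = 1: r = 10, s = 0 − 1·1 = -1, t = 1 − 1·(-3) = 4  (check: 334·(-1) + 86·4 = 10)
  q = 7: r = 6, s = 1 − 7·(-1) = 8, t = -3 − 7·4 = -31  (check: 334·8 + 86·(-31) = 6)
  q = 1: r = 4, s = -1 − 1·8 = -9, t = 4 − 1·(-31) = 35  (check: 334·(-9) + 86·35 = 4)
  q = 1: r = 2, s = 8 − 1·(-9) = 17, t = -31 − 1·35 = -66  (check: 334·17 + 86·(-66) = 2)
The row with r = 2 (the gcd) gives the Bezout coefficients s = 17, t = -66.
Result: 334 · (17) + 86 · (-66) = 2.

gcd(334, 86) = 2; s = 17, t = -66 (check: 334·17 + 86·(-66) = 2).


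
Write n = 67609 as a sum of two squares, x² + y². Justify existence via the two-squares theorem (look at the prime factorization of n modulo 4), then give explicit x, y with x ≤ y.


Step 1: Factor n = 67609 = 17 · 41 · 97.
Step 2: Check the mod-4 condition on each prime factor: 17 ≡ 1 (mod 4), exponent 1; 41 ≡ 1 (mod 4), exponent 1; 97 ≡ 1 (mod 4), exponent 1.
All primes ≡ 3 (mod 4) appear to even exponent (or don't appear), so by the two-squares theorem n IS expressible as a sum of two squares.
Step 3: Build a representation. Here n = 17 · 41 · 97 is a product of primes ≡ 1 (mod 4). Each prime p ≡ 1 (mod 4) is itself a sum of two squares; find a² by testing p − a² for a perfect square:
  17: 17 − 1² = 16 = 4² ⇒ 17 = 1² + 4².
  41: 41 − 1² = 40, 41 − 2² = 37, 41 − 3² = 32, 41 − 4² = 25 = 5² ⇒ 41 = 4² + 5².
  97: 97 − 1² = 96, 97 − 2² = 93, 97 − 3² = 88, 97 − 4² = 81 = 9² ⇒ 97 = 4² + 9².
  Combine using the Brahmagupta–Fibonacci identity (a² + b²)(c² + d²) = (ac − bd)² + (ad + bc)² = (ac + bd)² + (ad − bc)²:
  17 · 41 = 697: from (1² + 4²)(4² + 5²), take (1·4 − 4·5, 1·5 + 4·4) = (4 − 20, 5 + 16) = (-16, 21); dropping signs (only squares matter) gives (16, 21); check 16² + 21² = 256 + 441 = 697 ✓.
  697 · 97 = 67609: from (16² + 21²)(4² + 9²), take (16·4 − 21·9, 16·9 + 21·4) = (64 − 189, 144 + 84) = (-125, 228); dropping signs (only squares matter) gives (125, 228); check 125² + 228² = 15625 + 51984 = 67609 ✓.
Step 4: Order so x ≤ y and verify: 125² + 228² = 15625 + 51984 = 67609 = n. ✓

n = 67609 = 125² + 228² (one valid representation with x ≤ y).


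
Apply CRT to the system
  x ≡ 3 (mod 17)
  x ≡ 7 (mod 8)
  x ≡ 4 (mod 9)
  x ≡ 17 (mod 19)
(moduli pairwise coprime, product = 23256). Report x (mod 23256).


Product of moduli M = 17 · 8 · 9 · 19 = 23256.
Merge one congruence at a time:
  Start: x ≡ 3 (mod 17).
  Combine with x ≡ 7 (mod 8); new modulus lcm = 136.
    Write x = 3 + 17·t and substitute into x ≡ 7 (mod 8): 17·t ≡ 7 − 3 = 4 (mod 8).
    Reduce coefficients mod 8: 1·t ≡ 4 (mod 8).
    So t ≡ 4 (mod 8).
    Then x = 3 + 17·4 = 71, valid modulo lcm(17, 8) = 136: x ≡ 71 (mod 136).
  Combine with x ≡ 4 (mod 9); new modulus lcm = 1224.
    Write x = 71 + 136·t and substitute into x ≡ 4 (mod 9): 136·t ≡ 4 − 71 = -67 (mod 9).
    Reduce coefficients mod 9: 1·t ≡ 5 (mod 9).
    So t ≡ 5 (mod 9).
    Then x = 71 + 136·5 = 751, valid modulo lcm(136, 9) = 1224: x ≡ 751 (mod 1224).
  Combine with x ≡ 17 (mod 19); new modulus lcm = 23256.
    Write x = 751 + 1224·t and substitute into x ≡ 17 (mod 19): 1224·t ≡ 17 − 751 = -734 (mod 19).
    Reduce coefficients mod 19: 8·t ≡ 7 (mod 19).
    The inverse of 8 mod 19 is 12 (since 8·12 = 96 = 5·19 + 1), so t ≡ 12·7 = 84 ≡ 8 (mod 19).
    Then x = 751 + 1224·8 = 10543, valid modulo lcm(1224, 19) = 23256: x ≡ 10543 (mod 23256).
Verify against each original: 10543 mod 17 = 3, 10543 mod 8 = 7, 10543 mod 9 = 4, 10543 mod 19 = 17.

x ≡ 10543 (mod 23256).


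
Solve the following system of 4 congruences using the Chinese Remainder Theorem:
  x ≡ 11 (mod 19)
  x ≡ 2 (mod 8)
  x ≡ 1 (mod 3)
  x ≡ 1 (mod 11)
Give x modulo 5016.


Product of moduli M = 19 · 8 · 3 · 11 = 5016.
Merge one congruence at a time:
  Start: x ≡ 11 (mod 19).
  Combine with x ≡ 2 (mod 8); new modulus lcm = 152.
    Write x = 11 + 19·t and substitute into x ≡ 2 (mod 8): 19·t ≡ 2 − 11 = -9 (mod 8).
    Reduce coefficients mod 8: 3·t ≡ 7 (mod 8).
    The inverse of 3 mod 8 is 3 (since 3·3 = 9 = 1·8 + 1), so t ≡ 3·7 = 21 ≡ 5 (mod 8).
    Then x = 11 + 19·5 = 106, valid modulo lcm(19, 8) = 152: x ≡ 106 (mod 152).
  Combine with x ≡ 1 (mod 3); new modulus lcm = 456.
    Write x = 106 + 152·t and substitute into x ≡ 1 (mod 3): 152·t ≡ 1 − 106 = -105 (mod 3).
    Reduce coefficients mod 3: 2·t ≡ 0 (mod 3).
    The inverse of 2 mod 3 is 2 (since 2·2 = 4 = 1·3 + 1), so t ≡ 2·0 = 0 ≡ 0 (mod 3).
    Then x = 106 + 152·0 = 106, valid modulo lcm(152, 3) = 456: x ≡ 106 (mod 456).
  Combine with x ≡ 1 (mod 11); new modulus lcm = 5016.
    Write x = 106 + 456·t and substitute into x ≡ 1 (mod 11): 456·t ≡ 1 − 106 = -105 (mod 11).
    Reduce coefficients mod 11: 5·t ≡ 5 (mod 11).
    The inverse of 5 mod 11 is 9 (since 5·9 = 45 = 4·11 + 1), so t ≡ 9·5 = 45 ≡ 1 (mod 11).
    Then x = 106 + 456·1 = 562, valid modulo lcm(456, 11) = 5016: x ≡ 562 (mod 5016).
Verify against each original: 562 mod 19 = 11, 562 mod 8 = 2, 562 mod 3 = 1, 562 mod 11 = 1.

x ≡ 562 (mod 5016).


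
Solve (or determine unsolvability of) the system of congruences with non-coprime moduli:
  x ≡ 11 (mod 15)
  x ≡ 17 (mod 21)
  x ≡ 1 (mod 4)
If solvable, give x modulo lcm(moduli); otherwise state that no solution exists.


Moduli 15, 21, 4 are not pairwise coprime, so CRT works modulo lcm(m_i) when all pairwise compatibility conditions hold.
Pairwise compatibility: gcd(m_i, m_j) must divide a_i - a_j for every pair.
Merge one congruence at a time:
  Start: x ≡ 11 (mod 15).
  Combine with x ≡ 17 (mod 21): gcd(15, 21) = 3; 17 - 11 = 6, which IS divisible by 3, so compatible.
    Write x = 11 + 15·t and substitute into x ≡ 17 (mod 21): 15·t ≡ 17 − 11 = 6 (mod 21).
    Divide the congruence (and modulus) by g = 3: 5·t ≡ 2 (mod 7).
    The inverse of 5 mod 7 is 3 (since 5·3 = 15 = 2·7 + 1), so t ≡ 3·2 = 6 ≡ 6 (mod 7).
    Then x = 11 + 15·6 = 101, valid modulo lcm(15, 21) = 105: x ≡ 101 (mod 105).
  Combine with x ≡ 1 (mod 4): gcd(105, 4) = 1; 1 - 101 = -100, which IS divisible by 1, so compatible.
    Write x = 101 + 105·t and substitute into x ≡ 1 (mod 4): 105·t ≡ 1 − 101 = -100 (mod 4).
    Reduce coefficients mod 4: 1·t ≡ 0 (mod 4).
    So t ≡ 0 (mod 4).
    Then x = 101 + 105·0 = 101, valid modulo lcm(105, 4) = 420: x ≡ 101 (mod 420).
Verify: 101 mod 15 = 11, 101 mod 21 = 17, 101 mod 4 = 1.

x ≡ 101 (mod 420).


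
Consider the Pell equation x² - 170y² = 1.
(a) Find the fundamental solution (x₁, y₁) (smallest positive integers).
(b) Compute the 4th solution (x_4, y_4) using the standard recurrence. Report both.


Step 1: Find the fundamental solution (x₁, y₁) of x² - 170y² = 1.
  Expand √170 as a continued fraction. a₀ = ⌊√170⌋ = 13; iterate m_{k+1} = d_k·a_k − m_k, d_{k+1} = (170 − m_{k+1}²)/d_k, a_{k+1} = ⌊(a₀ + m_{k+1})/d_{k+1}⌋ (starting m₀ = 0, d₀ = 1), with convergents p_k = a_k·p_{k-1} + p_{k-2}, q_k = a_k·q_{k-1} + q_{k-2} (p₋₁ = 1, q₋₁ = 0):
  k = 0: a₀ = 13; p₀/q₀ = 13/1; p₀² − 170·q₀² = 169 − 170 = -1.
  k = 1: m = 13, d = 1, a = ⌊(13 + 13)/1⌋ = 26; p/q = (26·13 + 1)/(26·1 + 0) = 339/26; p² − 170·q² = 114921 − 114920 = 1.
  The first convergent with p² − 170·q² = 1 gives the fundamental solution (x₁, y₁) = (339, 26).
Step 2: Apply the recurrence (x_{n+1}, y_{n+1}) = (x₁x_n + 170y₁y_n, x₁y_n + y₁x_n) repeatedly.
  From (x_1, y_1) = (339, 26): x_2 = 339·339 + 170·26·26 = 229841; y_2 = 339·26 + 26·339 = 17628.
  From (x_2, y_2) = (229841, 17628): x_3 = 339·229841 + 170·26·17628 = 155831859; y_3 = 339·17628 + 26·229841 = 11951758.
  From (x_3, y_3) = (155831859, 11951758): x_4 = 339·155831859 + 170·26·11951758 = 105653770561; y_4 = 339·11951758 + 26·155831859 = 8103274296.
Step 3: Verify x_4² - 170·y_4² = 11162719233756430254721 - 11162719233756430254720 = 1 (should be 1). ✓

(x_1, y_1) = (339, 26); (x_4, y_4) = (105653770561, 8103274296).


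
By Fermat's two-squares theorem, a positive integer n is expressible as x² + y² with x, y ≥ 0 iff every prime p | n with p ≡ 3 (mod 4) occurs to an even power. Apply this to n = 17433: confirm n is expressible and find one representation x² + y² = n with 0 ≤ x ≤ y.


Step 1: Factor n = 17433 = 3^2 · 13 · 149.
Step 2: Check the mod-4 condition on each prime factor: 3 ≡ 3 (mod 4), exponent 2 (must be even); 13 ≡ 1 (mod 4), exponent 1; 149 ≡ 1 (mod 4), exponent 1.
All primes ≡ 3 (mod 4) appear to even exponent (or don't appear), so by the two-squares theorem n IS expressible as a sum of two squares.
Step 3: Build a representation. Group n = k² · m with k = 3 and m = 13 · 149 = 1937 (a product of primes ≡ 1 (mod 4)); a representation of m scales to one of n via (k·x)² + (k·y)² = k²(x² + y²). Each prime p ≡ 1 (mod 4) is itself a sum of two squares; find a² by testing p − a² for a perfect square:
  13: 13 − 1² = 12, 13 − 2² = 9 = 3² ⇒ 13 = 2² + 3².
  149: 149 − 1² = 148, 149 − 2² = 145, 149 − 3² = 140, 149 − 4² = 133, 149 − 5² = 124, 149 − 6² = 113, 149 − 7² = 100 = 10² ⇒ 149 = 7² + 10².
  Combine using the Brahmagupta–Fibonacci identity (a² + b²)(c² + d²) = (ac − bd)² + (ad + bc)² = (ac + bd)² + (ad − bc)²:
  13 · 149 = 1937: from (2² + 3²)(7² + 10²), take (2·7 − 3·10, 2·10 + 3·7) = (14 − 30, 20 + 21) = (-16, 41); dropping signs (only squares matter) gives (16, 41); check 16² + 41² = 256 + 1681 = 1937 ✓.
  Scale by k = 3: (3·16, 3·41) = (48, 123).
Step 4: Order so x ≤ y and verify: 48² + 123² = 2304 + 15129 = 17433 = n. ✓

n = 17433 = 48² + 123² (one valid representation with x ≤ y).


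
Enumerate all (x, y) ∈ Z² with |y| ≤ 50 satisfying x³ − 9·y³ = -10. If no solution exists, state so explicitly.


The equation is x³ - 9y³ = -10. For fixed y, x³ = 9·y³ − 10, so a solution requires the RHS to be a perfect cube.
Strategy: iterate y from -50 to 50, compute RHS = 9·y³ − 10, and check whether it is a (positive or negative) perfect cube.
Check small values of y:
  y = 0: RHS = -10 is not a perfect cube.
  y = 1: RHS = -1 = (-1)³ ⇒ x = -1 works.
  y = -1: RHS = -19 is not a perfect cube.
  y = 2: RHS = 62 is not a perfect cube.
  y = -2: RHS = -82 is not a perfect cube.
  y = 3: RHS = 233 is not a perfect cube.
  y = -3: RHS = -253 is not a perfect cube.
Continuing the search up to |y| = 50 finds no further solutions beyond those listed.
Collected solutions: (-1, 1).

Solutions (with |y| ≤ 50): (-1, 1).


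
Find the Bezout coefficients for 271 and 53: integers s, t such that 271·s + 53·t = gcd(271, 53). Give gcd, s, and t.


Euclidean algorithm on (271, 53) — divide until remainder is 0:
  271 = 5 · 53 + 6
  53 = 8 · 6 + 5
  6 = 1 · 5 + 1
  5 = 5 · 1 + 0
gcd(271, 53) = 1.
Track Bezout coefficients alongside the remainders: start with r₀ = 271 = a·1 + b·0 (s = 1, t = 0) and r₁ = 53 = a·0 + b·1 (s = 0, t = 1); each new remainder r_{k+1} = r_{k-1} − q_k·r_k inherits s_{k+1} = s_{k-1} − q_k·s_k, t_{k+1} = t_{k-1} − q_k·t_k, so r_k = a·s_k + b·t_k at every step:
  q = 5: r = 6, s = 1 − 5·0 = 1, t = 0 − 5·1 = -5  (check: 271·1 + 53·(-5) = 6)
  q = 8: r = 5, s = 0 − 8·1 = -8, t = 1 − 8·(-5) = 41  (check: 271·(-8) + 53·41 = 5)
  q = 1: r = 1, s = 1 − 1·(-8) = 9, t = -5 − 1·41 = -46  (check: 271·9 + 53·(-46) = 1)
The row with r = 1 (the gcd) gives the Bezout coefficients s = 9, t = -46.
Result: 271 · (9) + 53 · (-46) = 1.

gcd(271, 53) = 1; s = 9, t = -46 (check: 271·9 + 53·(-46) = 1).


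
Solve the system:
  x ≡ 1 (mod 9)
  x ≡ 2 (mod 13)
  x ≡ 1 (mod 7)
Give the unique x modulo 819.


Moduli 9, 13, 7 are pairwise coprime; by CRT there is a unique solution modulo M = 9 · 13 · 7 = 819.
Solve pairwise, accumulating the modulus:
  Start with x ≡ 1 (mod 9).
  Combine with x ≡ 2 (mod 13): since gcd(9, 13) = 1, we get a unique residue mod 117.
    Write x = 1 + 9·t and substitute into x ≡ 2 (mod 13): 9·t ≡ 2 − 1 = 1 (mod 13).
    The inverse of 9 mod 13 is 3 (since 9·3 = 27 = 2·13 + 1), so t ≡ 3·1 = 3 ≡ 3 (mod 13).
    Then x = 1 + 9·3 = 28, valid modulo lcm(9, 13) = 117: x ≡ 28 (mod 117).
  Combine with x ≡ 1 (mod 7): since gcd(117, 7) = 1, we get a unique residue mod 819.
    Write x = 28 + 117·t and substitute into x ≡ 1 (mod 7): 117·t ≡ 1 − 28 = -27 (mod 7).
    Reduce coefficients mod 7: 5·t ≡ 1 (mod 7).
    The inverse of 5 mod 7 is 3 (since 5·3 = 15 = 2·7 + 1), so t ≡ 3·1 = 3 ≡ 3 (mod 7).
    Then x = 28 + 117·3 = 379, valid modulo lcm(117, 7) = 819: x ≡ 379 (mod 819).
Verify: 379 mod 9 = 1 ✓, 379 mod 13 = 2 ✓, 379 mod 7 = 1 ✓.

x ≡ 379 (mod 819).


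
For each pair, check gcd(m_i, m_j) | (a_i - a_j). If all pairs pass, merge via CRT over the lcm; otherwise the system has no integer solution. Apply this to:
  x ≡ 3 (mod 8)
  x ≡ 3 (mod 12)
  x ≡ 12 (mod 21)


Moduli 8, 12, 21 are not pairwise coprime, so CRT works modulo lcm(m_i) when all pairwise compatibility conditions hold.
Pairwise compatibility: gcd(m_i, m_j) must divide a_i - a_j for every pair.
Merge one congruence at a time:
  Start: x ≡ 3 (mod 8).
  Combine with x ≡ 3 (mod 12): gcd(8, 12) = 4; 3 - 3 = 0, which IS divisible by 4, so compatible.
    Write x = 3 + 8·t and substitute into x ≡ 3 (mod 12): 8·t ≡ 3 − 3 = 0 (mod 12).
    Divide the congruence (and modulus) by g = 4: 2·t ≡ 0 (mod 3).
    The inverse of 2 mod 3 is 2 (since 2·2 = 4 = 1·3 + 1), so t ≡ 2·0 = 0 ≡ 0 (mod 3).
    Then x = 3 + 8·0 = 3, valid modulo lcm(8, 12) = 24: x ≡ 3 (mod 24).
  Combine with x ≡ 12 (mod 21): gcd(24, 21) = 3; 12 - 3 = 9, which IS divisible by 3, so compatible.
    Write x = 3 + 24·t and substitute into x ≡ 12 (mod 21): 24·t ≡ 12 − 3 = 9 (mod 21).
    Divide the congruence (and modulus) by g = 3: 8·t ≡ 3 (mod 7).
    Reduce coefficients mod 7: 1·t ≡ 3 (mod 7).
    So t ≡ 3 (mod 7).
    Then x = 3 + 24·3 = 75, valid modulo lcm(24, 21) = 168: x ≡ 75 (mod 168).
Verify: 75 mod 8 = 3, 75 mod 12 = 3, 75 mod 21 = 12.

x ≡ 75 (mod 168).


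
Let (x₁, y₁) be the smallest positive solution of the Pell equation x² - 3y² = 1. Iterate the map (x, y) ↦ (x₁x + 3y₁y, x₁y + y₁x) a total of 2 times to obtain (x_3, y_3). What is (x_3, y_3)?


Step 1: Find the fundamental solution (x₁, y₁) of x² - 3y² = 1.
  Expand √3 as a continued fraction. a₀ = ⌊√3⌋ = 1; iterate m_{k+1} = d_k·a_k − m_k, d_{k+1} = (3 − m_{k+1}²)/d_k, a_{k+1} = ⌊(a₀ + m_{k+1})/d_{k+1}⌋ (starting m₀ = 0, d₀ = 1), with convergents p_k = a_k·p_{k-1} + p_{k-2}, q_k = a_k·q_{k-1} + q_{k-2} (p₋₁ = 1, q₋₁ = 0):
  k = 0: a₀ = 1; p₀/q₀ = 1/1; p₀² − 3·q₀² = 1 − 3 = -2.
  k = 1: m = 1, d = 2, a = ⌊(1 + 1)/2⌋ = 1; p/q = (1·1 + 1)/(1·1 + 0) = 2/1; p² − 3·q² = 4 − 3 = 1.
  The first convergent with p² − 3·q² = 1 gives the fundamental solution (x₁, y₁) = (2, 1).
Step 2: Apply the recurrence (x_{n+1}, y_{n+1}) = (x₁x_n + 3y₁y_n, x₁y_n + y₁x_n) repeatedly.
  From (x_1, y_1) = (2, 1): x_2 = 2·2 + 3·1·1 = 7; y_2 = 2·1 + 1·2 = 4.
  From (x_2, y_2) = (7, 4): x_3 = 2·7 + 3·1·4 = 26; y_3 = 2·4 + 1·7 = 15.
Step 3: Verify x_3² - 3·y_3² = 676 - 675 = 1 (should be 1). ✓

(x_1, y_1) = (2, 1); (x_3, y_3) = (26, 15).


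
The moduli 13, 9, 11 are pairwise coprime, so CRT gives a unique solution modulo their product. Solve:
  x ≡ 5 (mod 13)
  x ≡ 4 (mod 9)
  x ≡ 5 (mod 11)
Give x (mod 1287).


Moduli 13, 9, 11 are pairwise coprime; by CRT there is a unique solution modulo M = 13 · 9 · 11 = 1287.
Solve pairwise, accumulating the modulus:
  Start with x ≡ 5 (mod 13).
  Combine with x ≡ 4 (mod 9): since gcd(13, 9) = 1, we get a unique residue mod 117.
    Write x = 5 + 13·t and substitute into x ≡ 4 (mod 9): 13·t ≡ 4 − 5 = -1 (mod 9).
    Reduce coefficients mod 9: 4·t ≡ 8 (mod 9).
    The inverse of 4 mod 9 is 7 (since 4·7 = 28 = 3·9 + 1), so t ≡ 7·8 = 56 ≡ 2 (mod 9).
    Then x = 5 + 13·2 = 31, valid modulo lcm(13, 9) = 117: x ≡ 31 (mod 117).
  Combine with x ≡ 5 (mod 11): since gcd(117, 11) = 1, we get a unique residue mod 1287.
    Write x = 31 + 117·t and substitute into x ≡ 5 (mod 11): 117·t ≡ 5 − 31 = -26 (mod 11).
    Reduce coefficients mod 11: 7·t ≡ 7 (mod 11).
    The inverse of 7 mod 11 is 8 (since 7·8 = 56 = 5·11 + 1), so t ≡ 8·7 = 56 ≡ 1 (mod 11).
    Then x = 31 + 117·1 = 148, valid modulo lcm(117, 11) = 1287: x ≡ 148 (mod 1287).
Verify: 148 mod 13 = 5 ✓, 148 mod 9 = 4 ✓, 148 mod 11 = 5 ✓.

x ≡ 148 (mod 1287).


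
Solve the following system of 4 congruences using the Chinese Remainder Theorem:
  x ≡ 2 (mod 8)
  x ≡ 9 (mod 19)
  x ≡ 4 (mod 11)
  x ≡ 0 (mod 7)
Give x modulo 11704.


Product of moduli M = 8 · 19 · 11 · 7 = 11704.
Merge one congruence at a time:
  Start: x ≡ 2 (mod 8).
  Combine with x ≡ 9 (mod 19); new modulus lcm = 152.
    Write x = 2 + 8·t and substitute into x ≡ 9 (mod 19): 8·t ≡ 9 − 2 = 7 (mod 19).
    The inverse of 8 mod 19 is 12 (since 8·12 = 96 = 5·19 + 1), so t ≡ 12·7 = 84 ≡ 8 (mod 19).
    Then x = 2 + 8·8 = 66, valid modulo lcm(8, 19) = 152: x ≡ 66 (mod 152).
  Combine with x ≡ 4 (mod 11); new modulus lcm = 1672.
    Write x = 66 + 152·t and substitute into x ≡ 4 (mod 11): 152·t ≡ 4 − 66 = -62 (mod 11).
    Reduce coefficients mod 11: 9·t ≡ 4 (mod 11).
    The inverse of 9 mod 11 is 5 (since 9·5 = 45 = 4·11 + 1), so t ≡ 5·4 = 20 ≡ 9 (mod 11).
    Then x = 66 + 152·9 = 1434, valid modulo lcm(152, 11) = 1672: x ≡ 1434 (mod 1672).
  Combine with x ≡ 0 (mod 7); new modulus lcm = 11704.
    Write x = 1434 + 1672·t and substitute into x ≡ 0 (mod 7): 1672·t ≡ 0 − 1434 = -1434 (mod 7).
    Reduce coefficients mod 7: 6·t ≡ 1 (mod 7).
    The inverse of 6 mod 7 is 6 (since 6·6 = 36 = 5·7 + 1), so t ≡ 6·1 = 6 ≡ 6 (mod 7).
    Then x = 1434 + 1672·6 = 11466, valid modulo lcm(1672, 7) = 11704: x ≡ 11466 (mod 11704).
Verify against each original: 11466 mod 8 = 2, 11466 mod 19 = 9, 11466 mod 11 = 4, 11466 mod 7 = 0.

x ≡ 11466 (mod 11704).


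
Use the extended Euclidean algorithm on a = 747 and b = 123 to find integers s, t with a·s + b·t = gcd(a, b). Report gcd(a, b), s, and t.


Euclidean algorithm on (747, 123) — divide until remainder is 0:
  747 = 6 · 123 + 9
  123 = 13 · 9 + 6
  9 = 1 · 6 + 3
  6 = 2 · 3 + 0
gcd(747, 123) = 3.
Track Bezout coefficients alongside the remainders: start with r₀ = 747 = a·1 + b·0 (s = 1, t = 0) and r₁ = 123 = a·0 + b·1 (s = 0, t = 1); each new remainder r_{k+1} = r_{k-1} − q_k·r_k inherits s_{k+1} = s_{k-1} − q_k·s_k, t_{k+1} = t_{k-1} − q_k·t_k, so r_k = a·s_k + b·t_k at every step:
  q = 6: r = 9, s = 1 − 6·0 = 1, t = 0 − 6·1 = -6  (check: 747·1 + 123·(-6) = 9)
  q = 13: r = 6, s = 0 − 13·1 = -13, t = 1 − 13·(-6) = 79  (check: 747·(-13) + 123·79 = 6)
  q = 1: r = 3, s = 1 − 1·(-13) = 14, t = -6 − 1·79 = -85  (check: 747·14 + 123·(-85) = 3)
The row with r = 3 (the gcd) gives the Bezout coefficients s = 14, t = -85.
Result: 747 · (14) + 123 · (-85) = 3.

gcd(747, 123) = 3; s = 14, t = -85 (check: 747·14 + 123·(-85) = 3).


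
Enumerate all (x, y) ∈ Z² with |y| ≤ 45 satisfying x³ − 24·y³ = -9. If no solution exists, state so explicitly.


The equation is x³ - 24y³ = -9. For fixed y, x³ = 24·y³ − 9, so a solution requires the RHS to be a perfect cube.
Strategy: iterate y from -45 to 45, compute RHS = 24·y³ − 9, and check whether it is a (positive or negative) perfect cube.
Check small values of y:
  y = 0: RHS = -9 is not a perfect cube.
  y = 1: RHS = 15 is not a perfect cube.
  y = -1: RHS = -33 is not a perfect cube.
  y = 2: RHS = 183 is not a perfect cube.
  y = -2: RHS = -201 is not a perfect cube.
  y = 3: RHS = 639 is not a perfect cube.
  y = -3: RHS = -657 is not a perfect cube.
Continuing the search up to |y| = 45 finds no solutions either.
No (x, y) in the scanned range satisfies the equation.

No integer solutions with |y| ≤ 45.


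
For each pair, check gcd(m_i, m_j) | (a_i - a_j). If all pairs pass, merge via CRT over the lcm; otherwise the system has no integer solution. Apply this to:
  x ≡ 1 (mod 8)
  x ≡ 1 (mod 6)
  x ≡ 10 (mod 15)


Moduli 8, 6, 15 are not pairwise coprime, so CRT works modulo lcm(m_i) when all pairwise compatibility conditions hold.
Pairwise compatibility: gcd(m_i, m_j) must divide a_i - a_j for every pair.
Merge one congruence at a time:
  Start: x ≡ 1 (mod 8).
  Combine with x ≡ 1 (mod 6): gcd(8, 6) = 2; 1 - 1 = 0, which IS divisible by 2, so compatible.
    Write x = 1 + 8·t and substitute into x ≡ 1 (mod 6): 8·t ≡ 1 − 1 = 0 (mod 6).
    Divide the congruence (and modulus) by g = 2: 4·t ≡ 0 (mod 3).
    Reduce coefficients mod 3: 1·t ≡ 0 (mod 3).
    So t ≡ 0 (mod 3).
    Then x = 1 + 8·0 = 1, valid modulo lcm(8, 6) = 24: x ≡ 1 (mod 24).
  Combine with x ≡ 10 (mod 15): gcd(24, 15) = 3; 10 - 1 = 9, which IS divisible by 3, so compatible.
    Write x = 1 + 24·t and substitute into x ≡ 10 (mod 15): 24·t ≡ 10 − 1 = 9 (mod 15).
    Divide the congruence (and modulus) by g = 3: 8·t ≡ 3 (mod 5).
    Reduce coefficients mod 5: 3·t ≡ 3 (mod 5).
    The inverse of 3 mod 5 is 2 (since 3·2 = 6 = 1·5 + 1), so t ≡ 2·3 = 6 ≡ 1 (mod 5).
    Then x = 1 + 24·1 = 25, valid modulo lcm(24, 15) = 120: x ≡ 25 (mod 120).
Verify: 25 mod 8 = 1, 25 mod 6 = 1, 25 mod 15 = 10.

x ≡ 25 (mod 120).


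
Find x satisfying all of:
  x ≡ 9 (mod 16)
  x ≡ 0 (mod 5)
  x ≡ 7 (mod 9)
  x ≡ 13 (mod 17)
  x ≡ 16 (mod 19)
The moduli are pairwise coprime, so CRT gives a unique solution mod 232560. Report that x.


Product of moduli M = 16 · 5 · 9 · 17 · 19 = 232560.
Merge one congruence at a time:
  Start: x ≡ 9 (mod 16).
  Combine with x ≡ 0 (mod 5); new modulus lcm = 80.
    Write x = 9 + 16·t and substitute into x ≡ 0 (mod 5): 16·t ≡ 0 − 9 = -9 (mod 5).
    Reduce coefficients mod 5: 1·t ≡ 1 (mod 5).
    So t ≡ 1 (mod 5).
    Then x = 9 + 16·1 = 25, valid modulo lcm(16, 5) = 80: x ≡ 25 (mod 80).
  Combine with x ≡ 7 (mod 9); new modulus lcm = 720.
    Write x = 25 + 80·t and substitute into x ≡ 7 (mod 9): 80·t ≡ 7 − 25 = -18 (mod 9).
    Reduce coefficients mod 9: 8·t ≡ 0 (mod 9).
    The inverse of 8 mod 9 is 8 (since 8·8 = 64 = 7·9 + 1), so t ≡ 8·0 = 0 ≡ 0 (mod 9).
    Then x = 25 + 80·0 = 25, valid modulo lcm(80, 9) = 720: x ≡ 25 (mod 720).
  Combine with x ≡ 13 (mod 17); new modulus lcm = 12240.
    Write x = 25 + 720·t and substitute into x ≡ 13 (mod 17): 720·t ≡ 13 − 25 = -12 (mod 17).
    Reduce coefficients mod 17: 6·t ≡ 5 (mod 17).
    The inverse of 6 mod 17 is 3 (since 6·3 = 18 = 1·17 + 1), so t ≡ 3·5 = 15 ≡ 15 (mod 17).
    Then x = 25 + 720·15 = 10825, valid modulo lcm(720, 17) = 12240: x ≡ 10825 (mod 12240).
  Combine with x ≡ 16 (mod 19); new modulus lcm = 232560.
    Write x = 10825 + 12240·t and substitute into x ≡ 16 (mod 19): 12240·t ≡ 16 − 10825 = -10809 (mod 19).
    Reduce coefficients mod 19: 4·t ≡ 2 (mod 19).
    The inverse of 4 mod 19 is 5 (since 4·5 = 20 = 1·19 + 1), so t ≡ 5·2 = 10 ≡ 10 (mod 19).
    Then x = 10825 + 12240·10 = 133225, valid modulo lcm(12240, 19) = 232560: x ≡ 133225 (mod 232560).
Verify against each original: 133225 mod 16 = 9, 133225 mod 5 = 0, 133225 mod 9 = 7, 133225 mod 17 = 13, 133225 mod 19 = 16.

x ≡ 133225 (mod 232560).


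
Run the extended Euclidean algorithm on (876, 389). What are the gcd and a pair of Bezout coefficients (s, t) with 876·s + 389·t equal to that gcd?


Euclidean algorithm on (876, 389) — divide until remainder is 0:
  876 = 2 · 389 + 98
  389 = 3 · 98 + 95
  98 = 1 · 95 + 3
  95 = 31 · 3 + 2
  3 = 1 · 2 + 1
  2 = 2 · 1 + 0
gcd(876, 389) = 1.
Track Bezout coefficients alongside the remainders: start with r₀ = 876 = a·1 + b·0 (s = 1, t = 0) and r₁ = 389 = a·0 + b·1 (s = 0, t = 1); each new remainder r_{k+1} = r_{k-1} − q_k·r_k inherits s_{k+1} = s_{k-1} − q_k·s_k, t_{k+1} = t_{k-1} − q_k·t_k, so r_k = a·s_k + b·t_k at every step:
  q = 2: r = 98, s = 1 − 2·0 = 1, t = 0 − 2·1 = -2  (check: 876·1 + 389·(-2) = 98)
  q = 3: r = 95, s = 0 − 3·1 = -3, t = 1 − 3·(-2) = 7  (check: 876·(-3) + 389·7 = 95)
  q = 1: r = 3, s = 1 − 1·(-3) = 4, t = -2 − 1·7 = -9  (check: 876·4 + 389·(-9) = 3)
  q = 31: r = 2, s = -3 − 31·4 = -127, t = 7 − 31·(-9) = 286  (check: 876·(-127) + 389·286 = 2)
  q = 1: r = 1, s = 4 − 1·(-127) = 131, t = -9 − 1·286 = -295  (check: 876·131 + 389·(-295) = 1)
The row with r = 1 (the gcd) gives the Bezout coefficients s = 131, t = -295.
Result: 876 · (131) + 389 · (-295) = 1.

gcd(876, 389) = 1; s = 131, t = -295 (check: 876·131 + 389·(-295) = 1).


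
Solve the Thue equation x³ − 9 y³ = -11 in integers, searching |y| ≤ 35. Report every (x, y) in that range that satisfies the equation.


The equation is x³ - 9y³ = -11. For fixed y, x³ = 9·y³ − 11, so a solution requires the RHS to be a perfect cube.
Strategy: iterate y from -35 to 35, compute RHS = 9·y³ − 11, and check whether it is a (positive or negative) perfect cube.
Check small values of y:
  y = 0: RHS = -11 is not a perfect cube.
  y = 1: RHS = -2 is not a perfect cube.
  y = -1: RHS = -20 is not a perfect cube.
  y = 2: RHS = 61 is not a perfect cube.
  y = -2: RHS = -83 is not a perfect cube.
  y = 3: RHS = 232 is not a perfect cube.
  y = -3: RHS = -254 is not a perfect cube.
Continuing the search up to |y| = 35 finds no solutions either.
No (x, y) in the scanned range satisfies the equation.

No integer solutions with |y| ≤ 35.


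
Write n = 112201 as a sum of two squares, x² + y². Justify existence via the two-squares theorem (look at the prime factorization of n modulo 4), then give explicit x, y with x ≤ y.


Step 1: Factor n = 112201 = 29 · 53 · 73.
Step 2: Check the mod-4 condition on each prime factor: 29 ≡ 1 (mod 4), exponent 1; 53 ≡ 1 (mod 4), exponent 1; 73 ≡ 1 (mod 4), exponent 1.
All primes ≡ 3 (mod 4) appear to even exponent (or don't appear), so by the two-squares theorem n IS expressible as a sum of two squares.
Step 3: Build a representation. Here n = 29 · 53 · 73 is a product of primes ≡ 1 (mod 4). Each prime p ≡ 1 (mod 4) is itself a sum of two squares; find a² by testing p − a² for a perfect square:
  29: 29 − 1² = 28, 29 − 2² = 25 = 5² ⇒ 29 = 2² + 5².
  53: 53 − 1² = 52, 53 − 2² = 49 = 7² ⇒ 53 = 2² + 7².
  73: 73 − 1² = 72, 73 − 2² = 69, 73 − 3² = 64 = 8² ⇒ 73 = 3² + 8².
  Combine using the Brahmagupta–Fibonacci identity (a² + b²)(c² + d²) = (ac − bd)² + (ad + bc)² = (ac + bd)² + (ad − bc)²:
  29 · 53 = 1537: from (2² + 5²)(2² + 7²), take (2·2 − 5·7, 2·7 + 5·2) = (4 − 35, 14 + 10) = (-31, 24); dropping signs (only squares matter) gives (31, 24); check 31² + 24² = 961 + 576 = 1537 ✓.
  1537 · 73 = 112201: from (31² + 24²)(3² + 8²), take (31·3 − 24·8, 31·8 + 24·3) = (93 − 192, 248 + 72) = (-99, 320); dropping signs (only squares matter) gives (99, 320); check 99² + 320² = 9801 + 102400 = 112201 ✓.
Step 4: Order so x ≤ y and verify: 99² + 320² = 9801 + 102400 = 112201 = n. ✓

n = 112201 = 99² + 320² (one valid representation with x ≤ y).


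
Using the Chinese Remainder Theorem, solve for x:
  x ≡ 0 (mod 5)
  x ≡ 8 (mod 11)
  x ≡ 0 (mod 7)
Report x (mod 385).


Moduli 5, 11, 7 are pairwise coprime; by CRT there is a unique solution modulo M = 5 · 11 · 7 = 385.
Solve pairwise, accumulating the modulus:
  Start with x ≡ 0 (mod 5).
  Combine with x ≡ 8 (mod 11): since gcd(5, 11) = 1, we get a unique residue mod 55.
    Write x = 0 + 5·t and substitute into x ≡ 8 (mod 11): 5·t ≡ 8 − 0 = 8 (mod 11).
    The inverse of 5 mod 11 is 9 (since 5·9 = 45 = 4·11 + 1), so t ≡ 9·8 = 72 ≡ 6 (mod 11).
    Then x = 0 + 5·6 = 30, valid modulo lcm(5, 11) = 55: x ≡ 30 (mod 55).
  Combine with x ≡ 0 (mod 7): since gcd(55, 7) = 1, we get a unique residue mod 385.
    Write x = 30 + 55·t and substitute into x ≡ 0 (mod 7): 55·t ≡ 0 − 30 = -30 (mod 7).
    Reduce coefficients mod 7: 6·t ≡ 5 (mod 7).
    The inverse of 6 mod 7 is 6 (since 6·6 = 36 = 5·7 + 1), so t ≡ 6·5 = 30 ≡ 2 (mod 7).
    Then x = 30 + 55·2 = 140, valid modulo lcm(55, 7) = 385: x ≡ 140 (mod 385).
Verify: 140 mod 5 = 0 ✓, 140 mod 11 = 8 ✓, 140 mod 7 = 0 ✓.

x ≡ 140 (mod 385).
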